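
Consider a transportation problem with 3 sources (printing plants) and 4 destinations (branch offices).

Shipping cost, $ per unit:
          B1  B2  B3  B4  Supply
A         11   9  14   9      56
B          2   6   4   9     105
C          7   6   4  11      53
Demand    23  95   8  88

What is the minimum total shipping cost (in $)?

1440

A cheapest plan:
  A->B4: 56 × $9 = $504
  B->B1: 23 × $2 = $46
  B->B2: 50 × $6 = $300
  B->B4: 32 × $9 = $288
  C->B2: 45 × $6 = $270
  C->B3: 8 × $4 = $32
Total = 504 + 46 + 300 + 288 + 270 + 32 = $1440.
(Supply check: A ships 56; B ships 105; C ships 53.)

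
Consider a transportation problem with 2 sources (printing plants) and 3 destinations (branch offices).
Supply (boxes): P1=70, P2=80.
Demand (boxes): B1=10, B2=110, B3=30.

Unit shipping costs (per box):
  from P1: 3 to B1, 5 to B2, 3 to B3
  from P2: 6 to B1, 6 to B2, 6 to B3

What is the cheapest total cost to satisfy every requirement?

One minimum-cost allocation:
  P1–B1: 10 × 3 = 30
  P1–B2: 30 × 5 = 150
  P1–B3: 30 × 3 = 90
  P2–B2: 80 × 6 = 480
Total = 30 + 150 + 90 + 480 = 750.
(Supply check: P1 ships 70; P2 ships 80.)

750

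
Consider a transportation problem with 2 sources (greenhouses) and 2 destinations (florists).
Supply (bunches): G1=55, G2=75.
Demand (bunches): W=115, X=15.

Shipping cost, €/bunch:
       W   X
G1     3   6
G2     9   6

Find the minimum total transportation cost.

Optimal allocation:
  G1 to W: 55 × €3 = €165
  G2 to W: 60 × €9 = €540
  G2 to X: 15 × €6 = €90
Total = 165 + 540 + 90 = €795.
(Supply check: G1 ships 55; G2 ships 75.)

795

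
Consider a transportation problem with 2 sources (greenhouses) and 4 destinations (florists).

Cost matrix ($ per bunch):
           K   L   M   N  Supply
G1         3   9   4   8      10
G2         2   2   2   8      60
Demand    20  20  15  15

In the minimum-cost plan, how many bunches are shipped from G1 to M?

Solving gives:
  G1->N: 10 × $8 = $80
  G2->K: 20 × $2 = $40
  G2->L: 20 × $2 = $40
  G2->M: 15 × $2 = $30
  G2->N: 5 × $8 = $40
Total cost = $230.
The route G1→M is not used.

0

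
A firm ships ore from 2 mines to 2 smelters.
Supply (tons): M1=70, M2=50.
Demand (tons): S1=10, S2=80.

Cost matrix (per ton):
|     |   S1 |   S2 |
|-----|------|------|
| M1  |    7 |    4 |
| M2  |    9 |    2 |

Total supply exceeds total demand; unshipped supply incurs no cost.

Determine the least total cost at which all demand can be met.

290

Optimal allocation:
  M1→S1: 10 × 7 = 70
  M1→S2: 30 × 4 = 120
  M2→S2: 50 × 2 = 100
Total = 70 + 120 + 100 = 290.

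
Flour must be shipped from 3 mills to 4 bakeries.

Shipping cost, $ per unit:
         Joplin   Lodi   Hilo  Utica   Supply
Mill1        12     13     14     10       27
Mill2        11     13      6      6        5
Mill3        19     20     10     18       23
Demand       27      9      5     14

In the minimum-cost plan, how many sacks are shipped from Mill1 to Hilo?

0

Solving gives:
  Mill1 to Joplin: 9 × $12 = $108
  Mill1 to Lodi: 9 × $13 = $117
  Mill1 to Utica: 9 × $10 = $90
  Mill2 to Utica: 5 × $6 = $30
  Mill3 to Joplin: 18 × $19 = $342
  Mill3 to Hilo: 5 × $10 = $50
Total cost = $737.
The route Mill1→Hilo is not used.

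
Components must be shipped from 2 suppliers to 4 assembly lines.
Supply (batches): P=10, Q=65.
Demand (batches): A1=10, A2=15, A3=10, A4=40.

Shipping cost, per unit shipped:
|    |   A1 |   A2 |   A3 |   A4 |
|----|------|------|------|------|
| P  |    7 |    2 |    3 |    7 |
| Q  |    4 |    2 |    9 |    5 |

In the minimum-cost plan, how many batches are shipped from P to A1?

0

Solving gives:
  P–A3: 10 × 3 = 30
  Q–A1: 10 × 4 = 40
  Q–A2: 15 × 2 = 30
  Q–A4: 40 × 5 = 200
Total cost = 300.
The route P→A1 is not used.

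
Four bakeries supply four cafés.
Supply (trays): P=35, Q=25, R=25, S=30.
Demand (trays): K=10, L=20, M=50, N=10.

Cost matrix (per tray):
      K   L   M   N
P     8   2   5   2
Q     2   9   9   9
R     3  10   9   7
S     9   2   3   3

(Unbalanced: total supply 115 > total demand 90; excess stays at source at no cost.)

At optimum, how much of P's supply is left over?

An optimal plan:
  P->L: 20 × 2 = 40
  P->M: 5 × 5 = 25
  P->N: 10 × 2 = 20
  Q->K: 10 × 2 = 20
  R->M: 15 × 9 = 135
  S->M: 30 × 3 = 90
Total cost = 330.
P ships 35 of its 35, leaving 0.

0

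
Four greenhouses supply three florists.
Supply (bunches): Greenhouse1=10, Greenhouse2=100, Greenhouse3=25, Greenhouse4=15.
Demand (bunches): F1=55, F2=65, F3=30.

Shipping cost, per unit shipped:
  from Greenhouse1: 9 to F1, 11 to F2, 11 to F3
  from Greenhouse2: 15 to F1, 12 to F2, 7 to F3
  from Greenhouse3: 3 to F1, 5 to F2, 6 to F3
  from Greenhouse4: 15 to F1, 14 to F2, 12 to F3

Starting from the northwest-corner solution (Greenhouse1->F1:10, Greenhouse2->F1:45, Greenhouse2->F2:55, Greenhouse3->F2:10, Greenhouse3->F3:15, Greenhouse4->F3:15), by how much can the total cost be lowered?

290

Current plan cost = 10·9 + 45·15 + 55·12 + 10·5 + 15·6 + 15·12 = 1745.
Optimal plan:
  Greenhouse1→F1: 10 × 9 = 90
  Greenhouse2→F1: 5 × 15 = 75
  Greenhouse2→F2: 65 × 12 = 780
  Greenhouse2→F3: 30 × 7 = 210
  Greenhouse3→F1: 25 × 3 = 75
  Greenhouse4→F1: 15 × 15 = 225
Optimal cost = 1455.
Saving = 1745 − 1455 = 290.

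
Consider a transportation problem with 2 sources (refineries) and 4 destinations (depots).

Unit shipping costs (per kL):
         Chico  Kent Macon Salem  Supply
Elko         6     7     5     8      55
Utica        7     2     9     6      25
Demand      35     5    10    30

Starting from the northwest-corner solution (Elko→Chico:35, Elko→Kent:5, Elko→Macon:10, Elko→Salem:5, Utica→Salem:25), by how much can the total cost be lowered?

Current plan cost = 35·6 + 5·7 + 10·5 + 5·8 + 25·6 = 485.
Optimal plan:
  Elko to Chico: 35 × 6 = 210
  Elko to Macon: 10 × 5 = 50
  Elko to Salem: 10 × 8 = 80
  Utica to Kent: 5 × 2 = 10
  Utica to Salem: 20 × 6 = 120
Optimal cost = 470.
Saving = 485 − 470 = 15.

15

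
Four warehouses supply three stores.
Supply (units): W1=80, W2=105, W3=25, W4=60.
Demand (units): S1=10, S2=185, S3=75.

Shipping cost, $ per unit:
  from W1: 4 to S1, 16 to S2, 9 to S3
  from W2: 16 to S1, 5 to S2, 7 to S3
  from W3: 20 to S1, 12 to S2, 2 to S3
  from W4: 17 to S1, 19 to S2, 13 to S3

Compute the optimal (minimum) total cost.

2525

Optimal allocation:
  W1→S1: 10 × $4 = $40
  W1→S2: 20 × $16 = $320
  W1→S3: 50 × $9 = $450
  W2→S2: 105 × $5 = $525
  W3→S3: 25 × $2 = $50
  W4→S2: 60 × $19 = $1140
Total = 40 + 320 + 450 + 525 + 50 + 1140 = $2525.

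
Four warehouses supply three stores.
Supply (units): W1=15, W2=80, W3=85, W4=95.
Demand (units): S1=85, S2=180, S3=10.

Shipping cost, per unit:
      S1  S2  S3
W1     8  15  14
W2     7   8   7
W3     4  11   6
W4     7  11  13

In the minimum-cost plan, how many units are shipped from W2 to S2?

80

The minimum-cost plan:
  W1->S1: 10 × 8 = 80
  W1->S2: 5 × 15 = 75
  W2->S2: 80 × 8 = 640
  W3->S1: 75 × 4 = 300
  W3->S3: 10 × 6 = 60
  W4->S2: 95 × 11 = 1045
Total cost = 2200.
So W2→S2 carries 80 units.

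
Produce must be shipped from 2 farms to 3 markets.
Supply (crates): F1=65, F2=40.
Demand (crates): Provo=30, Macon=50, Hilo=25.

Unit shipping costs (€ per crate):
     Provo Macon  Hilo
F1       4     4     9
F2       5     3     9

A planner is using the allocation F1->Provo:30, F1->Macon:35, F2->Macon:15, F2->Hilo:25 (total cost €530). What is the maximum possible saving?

25

Current plan cost = 30·4 + 35·4 + 15·3 + 25·9 = €530.
Optimal plan:
  F1 to Provo: 30 crates
  F1 to Macon: 10 crates
  F1 to Hilo: 25 crates
  F2 to Macon: 40 crates
Optimal cost = €505.
Saving = 530 − 505 = €25.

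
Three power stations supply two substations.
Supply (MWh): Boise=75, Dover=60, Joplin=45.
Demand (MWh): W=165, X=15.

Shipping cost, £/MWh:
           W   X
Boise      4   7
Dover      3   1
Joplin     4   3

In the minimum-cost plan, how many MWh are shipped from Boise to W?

75

Optimal shipments:
  Boise to W: 75 × £4 = £300
  Dover to W: 45 × £3 = £135
  Dover to X: 15 × £1 = £15
  Joplin to W: 45 × £4 = £180
Total cost = £630.
So Boise→W carries 75 MWh.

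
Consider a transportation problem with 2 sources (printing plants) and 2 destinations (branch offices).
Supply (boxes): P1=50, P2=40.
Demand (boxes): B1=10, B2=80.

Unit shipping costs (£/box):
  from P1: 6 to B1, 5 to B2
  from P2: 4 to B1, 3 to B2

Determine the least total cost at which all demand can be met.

A cheapest plan:
  P1→B2: 50 × £5 = £250
  P2→B1: 10 × £4 = £40
  P2→B2: 30 × £3 = £90
Total = 250 + 40 + 90 = £380.

380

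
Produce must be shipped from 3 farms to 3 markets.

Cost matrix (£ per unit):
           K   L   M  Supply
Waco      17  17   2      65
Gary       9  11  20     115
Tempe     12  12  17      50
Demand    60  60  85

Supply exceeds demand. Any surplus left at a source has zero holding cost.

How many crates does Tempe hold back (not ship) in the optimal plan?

25

An optimal plan:
  Waco->M: 65 × £2 = £130
  Gary->K: 60 × £9 = £540
  Gary->L: 55 × £11 = £605
  Tempe->L: 5 × £12 = £60
  Tempe->M: 20 × £17 = £340
Total cost = £1675.
Tempe ships 25 of its 50, leaving 25.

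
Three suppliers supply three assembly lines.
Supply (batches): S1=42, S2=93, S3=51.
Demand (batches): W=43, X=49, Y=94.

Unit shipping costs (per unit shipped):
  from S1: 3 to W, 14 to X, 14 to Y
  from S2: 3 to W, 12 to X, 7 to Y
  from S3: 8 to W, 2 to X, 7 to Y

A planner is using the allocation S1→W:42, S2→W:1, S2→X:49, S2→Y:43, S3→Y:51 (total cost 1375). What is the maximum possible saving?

Current plan cost = 42·3 + 1·3 + 49·12 + 43·7 + 51·7 = 1375.
Optimal plan:
  S1->W: 42 × 3 = 126
  S2->W: 1 × 3 = 3
  S2->Y: 92 × 7 = 644
  S3->X: 49 × 2 = 98
  S3->Y: 2 × 7 = 14
Optimal cost = 885.
Saving = 1375 − 885 = 490.

490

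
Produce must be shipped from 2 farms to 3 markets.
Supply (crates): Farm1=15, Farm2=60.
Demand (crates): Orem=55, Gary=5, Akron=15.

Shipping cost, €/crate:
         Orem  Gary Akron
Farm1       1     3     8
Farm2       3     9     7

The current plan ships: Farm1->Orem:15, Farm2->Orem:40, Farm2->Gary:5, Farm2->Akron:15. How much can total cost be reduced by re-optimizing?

Current plan cost = 15·1 + 40·3 + 5·9 + 15·7 = €285.
Optimal plan:
  Farm1–Orem: 10 × €1 = €10
  Farm1–Gary: 5 × €3 = €15
  Farm2–Orem: 45 × €3 = €135
  Farm2–Akron: 15 × €7 = €105
Optimal cost = €265.
Saving = 285 − 265 = €20.

20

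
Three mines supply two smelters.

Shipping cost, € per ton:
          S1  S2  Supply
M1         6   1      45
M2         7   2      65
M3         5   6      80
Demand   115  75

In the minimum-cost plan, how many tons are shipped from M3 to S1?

Solving gives:
  M1->S1: 35 × €6 = €210
  M1->S2: 10 × €1 = €10
  M2->S2: 65 × €2 = €130
  M3->S1: 80 × €5 = €400
Total cost = €750.
So M3→S1 carries 80 tons.

80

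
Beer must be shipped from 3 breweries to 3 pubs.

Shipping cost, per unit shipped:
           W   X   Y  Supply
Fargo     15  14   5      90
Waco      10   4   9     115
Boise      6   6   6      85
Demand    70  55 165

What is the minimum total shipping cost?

Optimal allocation:
  Fargo to Y: 90 × 5 = 450
  Waco to X: 55 × 4 = 220
  Waco to Y: 60 × 9 = 540
  Boise to W: 70 × 6 = 420
  Boise to Y: 15 × 6 = 90
Total = 450 + 220 + 540 + 420 + 90 = 1720.

1720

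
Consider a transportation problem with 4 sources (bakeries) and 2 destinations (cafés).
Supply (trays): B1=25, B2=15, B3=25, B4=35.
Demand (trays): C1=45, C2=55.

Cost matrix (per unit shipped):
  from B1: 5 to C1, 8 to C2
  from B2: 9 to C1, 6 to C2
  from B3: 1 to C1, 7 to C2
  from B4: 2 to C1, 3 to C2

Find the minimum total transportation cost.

A cheapest plan:
  B1->C1: 20 trays
  B1->C2: 5 trays
  B2->C2: 15 trays
  B3->C1: 25 trays
  B4->C2: 35 trays
Total cost = 360.

360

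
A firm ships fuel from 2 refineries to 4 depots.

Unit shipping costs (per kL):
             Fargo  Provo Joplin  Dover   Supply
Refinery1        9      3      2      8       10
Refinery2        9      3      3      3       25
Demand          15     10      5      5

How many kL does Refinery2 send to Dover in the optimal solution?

5

Solving gives:
  Refinery1->Fargo: 5 × 9 = 45
  Refinery1->Joplin: 5 × 2 = 10
  Refinery2->Fargo: 10 × 9 = 90
  Refinery2->Provo: 10 × 3 = 30
  Refinery2->Dover: 5 × 3 = 15
Total cost = 190.
So Refinery2→Dover carries 5 kL.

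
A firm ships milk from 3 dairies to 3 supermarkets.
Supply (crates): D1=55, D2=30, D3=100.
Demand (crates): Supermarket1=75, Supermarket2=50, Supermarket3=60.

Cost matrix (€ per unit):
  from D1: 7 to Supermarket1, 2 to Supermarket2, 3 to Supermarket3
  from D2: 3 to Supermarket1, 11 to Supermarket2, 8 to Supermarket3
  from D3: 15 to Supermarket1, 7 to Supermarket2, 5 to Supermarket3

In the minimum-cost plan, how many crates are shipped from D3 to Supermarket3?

The minimum-cost plan:
  D1 to Supermarket1: 45 × €7 = €315
  D1 to Supermarket2: 10 × €2 = €20
  D2 to Supermarket1: 30 × €3 = €90
  D3 to Supermarket2: 40 × €7 = €280
  D3 to Supermarket3: 60 × €5 = €300
Total cost = €1005.
So D3→Supermarket3 carries 60 crates.

60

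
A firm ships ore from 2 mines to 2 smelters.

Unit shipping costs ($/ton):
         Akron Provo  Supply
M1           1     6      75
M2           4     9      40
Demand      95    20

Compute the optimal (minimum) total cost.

335

One minimum-cost allocation:
  M1->Akron: 55 × $1 = $55
  M1->Provo: 20 × $6 = $120
  M2->Akron: 40 × $4 = $160
Total = 55 + 120 + 160 = $335.
(Supply check: M1 ships 75; M2 ships 40.)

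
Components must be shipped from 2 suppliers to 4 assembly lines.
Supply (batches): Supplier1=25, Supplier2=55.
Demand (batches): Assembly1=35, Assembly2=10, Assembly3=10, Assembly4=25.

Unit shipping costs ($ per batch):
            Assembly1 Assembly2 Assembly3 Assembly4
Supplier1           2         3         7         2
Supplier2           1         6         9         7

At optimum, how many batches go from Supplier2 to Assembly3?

10

Solving gives:
  Supplier1 to Assembly4: 25 × $2 = $50
  Supplier2 to Assembly1: 35 × $1 = $35
  Supplier2 to Assembly2: 10 × $6 = $60
  Supplier2 to Assembly3: 10 × $9 = $90
Total cost = $235.
So Supplier2→Assembly3 carries 10 batches.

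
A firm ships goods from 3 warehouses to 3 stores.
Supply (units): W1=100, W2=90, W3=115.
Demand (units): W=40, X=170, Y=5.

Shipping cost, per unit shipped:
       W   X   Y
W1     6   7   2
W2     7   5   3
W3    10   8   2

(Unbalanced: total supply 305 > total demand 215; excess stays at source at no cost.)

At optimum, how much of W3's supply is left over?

Minimum-cost shipments:
  W1 to W: 40 units
  W1 to X: 60 units
  W2 to X: 90 units
  W3 to X: 20 units
  W3 to Y: 5 units
Total cost = 1280.
W3 ships 25 of its 115, leaving 90.

90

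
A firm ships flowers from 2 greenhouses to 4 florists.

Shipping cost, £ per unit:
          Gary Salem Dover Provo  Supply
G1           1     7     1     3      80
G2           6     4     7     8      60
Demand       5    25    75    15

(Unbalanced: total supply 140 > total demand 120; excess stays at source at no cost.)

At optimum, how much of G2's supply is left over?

20

Minimum-cost shipments:
  G1->Gary: 5 × £1 = £5
  G1->Dover: 75 × £1 = £75
  G2->Salem: 25 × £4 = £100
  G2->Provo: 15 × £8 = £120
Total cost = £300.
G2 ships 40 of its 60, leaving 20.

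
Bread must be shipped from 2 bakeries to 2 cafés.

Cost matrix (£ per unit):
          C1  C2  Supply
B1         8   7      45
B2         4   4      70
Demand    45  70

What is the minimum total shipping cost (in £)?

A cheapest plan:
  B1 to C2: 45 × £7 = £315
  B2 to C1: 45 × £4 = £180
  B2 to C2: 25 × £4 = £100
Total = 315 + 180 + 100 = £595.

595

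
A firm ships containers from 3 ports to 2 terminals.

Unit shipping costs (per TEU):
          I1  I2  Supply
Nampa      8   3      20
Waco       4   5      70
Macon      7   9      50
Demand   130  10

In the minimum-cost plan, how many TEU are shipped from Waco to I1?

The minimum-cost plan:
  Nampa→I1: 10 × 8 = 80
  Nampa→I2: 10 × 3 = 30
  Waco→I1: 70 × 4 = 280
  Macon→I1: 50 × 7 = 350
Total cost = 740.
So Waco→I1 carries 70 TEU.

70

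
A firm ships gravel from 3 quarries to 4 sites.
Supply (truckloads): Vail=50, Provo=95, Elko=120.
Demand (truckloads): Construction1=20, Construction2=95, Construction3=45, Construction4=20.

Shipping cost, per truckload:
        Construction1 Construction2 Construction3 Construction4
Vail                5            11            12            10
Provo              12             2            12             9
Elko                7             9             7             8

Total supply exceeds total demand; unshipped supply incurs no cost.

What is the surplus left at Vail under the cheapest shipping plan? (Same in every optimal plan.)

An optimal plan:
  Vail→Construction1: 20 × 5 = 100
  Provo→Construction2: 95 × 2 = 190
  Elko→Construction3: 45 × 7 = 315
  Elko→Construction4: 20 × 8 = 160
Total cost = 765.
Vail ships 20 of its 50, leaving 30.

30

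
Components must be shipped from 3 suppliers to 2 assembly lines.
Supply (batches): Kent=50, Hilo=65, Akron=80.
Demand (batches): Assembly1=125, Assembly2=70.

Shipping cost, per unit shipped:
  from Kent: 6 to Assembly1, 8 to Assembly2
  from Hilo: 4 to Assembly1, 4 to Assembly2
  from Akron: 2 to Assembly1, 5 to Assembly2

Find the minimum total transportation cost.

One minimum-cost allocation:
  Kent to Assembly1: 45 batches
  Kent to Assembly2: 5 batches
  Hilo to Assembly2: 65 batches
  Akron to Assembly1: 80 batches
Total cost = 730.

730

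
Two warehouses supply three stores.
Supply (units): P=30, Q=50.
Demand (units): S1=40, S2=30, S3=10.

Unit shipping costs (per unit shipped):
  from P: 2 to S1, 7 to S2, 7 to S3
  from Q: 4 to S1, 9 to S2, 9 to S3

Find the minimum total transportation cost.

An optimal shipping plan:
  P→S1: 30 × 2 = 60
  Q→S1: 10 × 4 = 40
  Q→S2: 30 × 9 = 270
  Q→S3: 10 × 9 = 90
Total = 60 + 40 + 270 + 90 = 460.

460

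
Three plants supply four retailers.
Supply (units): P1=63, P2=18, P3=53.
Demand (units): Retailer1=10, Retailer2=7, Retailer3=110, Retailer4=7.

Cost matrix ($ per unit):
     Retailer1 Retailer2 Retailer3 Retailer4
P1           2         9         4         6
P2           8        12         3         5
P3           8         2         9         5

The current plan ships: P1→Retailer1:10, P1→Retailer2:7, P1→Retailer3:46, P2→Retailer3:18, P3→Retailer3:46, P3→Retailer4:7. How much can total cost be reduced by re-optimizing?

Current plan cost = 10·2 + 7·9 + 46·4 + 18·3 + 46·9 + 7·5 = $770.
Optimal plan:
  P1–Retailer1: 10 units
  P1–Retailer3: 53 units
  P2–Retailer3: 18 units
  P3–Retailer2: 7 units
  P3–Retailer3: 39 units
  P3–Retailer4: 7 units
Optimal cost = $686.
Saving = 770 − 686 = $84.

84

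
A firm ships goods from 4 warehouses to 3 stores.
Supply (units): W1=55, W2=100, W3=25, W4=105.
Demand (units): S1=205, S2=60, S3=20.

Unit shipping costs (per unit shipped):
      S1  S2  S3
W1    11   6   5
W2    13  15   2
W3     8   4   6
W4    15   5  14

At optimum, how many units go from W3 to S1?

Optimal shipments:
  W1 to S1: 55 × 11 = 605
  W2 to S1: 80 × 13 = 1040
  W2 to S3: 20 × 2 = 40
  W3 to S1: 25 × 8 = 200
  W4 to S1: 45 × 15 = 675
  W4 to S2: 60 × 5 = 300
Total cost = 2860.
So W3→S1 carries 25 units.

25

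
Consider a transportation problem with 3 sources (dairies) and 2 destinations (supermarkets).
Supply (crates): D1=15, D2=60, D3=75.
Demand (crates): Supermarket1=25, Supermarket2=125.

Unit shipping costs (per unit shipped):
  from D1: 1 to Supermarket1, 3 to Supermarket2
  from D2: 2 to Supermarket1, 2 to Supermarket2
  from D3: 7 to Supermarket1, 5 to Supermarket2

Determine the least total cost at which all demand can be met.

A cheapest plan:
  D1->Supermarket1: 15 crates
  D2->Supermarket1: 10 crates
  D2->Supermarket2: 50 crates
  D3->Supermarket2: 75 crates
Total cost = 510.
(Supply check: D1 ships 15; D2 ships 60; D3 ships 75.)

510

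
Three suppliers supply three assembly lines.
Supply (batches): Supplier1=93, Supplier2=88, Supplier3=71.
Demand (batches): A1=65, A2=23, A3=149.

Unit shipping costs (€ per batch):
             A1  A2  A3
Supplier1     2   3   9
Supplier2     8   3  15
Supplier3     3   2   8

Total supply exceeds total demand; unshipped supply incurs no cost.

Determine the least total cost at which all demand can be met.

A cheapest plan:
  Supplier1–A1: 15 × €2 = €30
  Supplier1–A3: 78 × €9 = €702
  Supplier2–A1: 50 × €8 = €400
  Supplier2–A2: 23 × €3 = €69
  Supplier3–A3: 71 × €8 = €568
Total = 30 + 702 + 400 + 69 + 568 = €1769.

1769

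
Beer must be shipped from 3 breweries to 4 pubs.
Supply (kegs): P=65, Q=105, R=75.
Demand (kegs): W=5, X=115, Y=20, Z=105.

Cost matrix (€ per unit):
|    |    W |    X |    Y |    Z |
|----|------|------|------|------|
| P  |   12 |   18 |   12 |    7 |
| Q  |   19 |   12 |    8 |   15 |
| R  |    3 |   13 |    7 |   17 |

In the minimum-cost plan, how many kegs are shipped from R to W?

5

Solving gives:
  P to Z: 65 × €7 = €455
  Q to X: 65 × €12 = €780
  Q to Z: 40 × €15 = €600
  R to W: 5 × €3 = €15
  R to X: 50 × €13 = €650
  R to Y: 20 × €7 = €140
Total cost = €2640.
So R→W carries 5 kegs.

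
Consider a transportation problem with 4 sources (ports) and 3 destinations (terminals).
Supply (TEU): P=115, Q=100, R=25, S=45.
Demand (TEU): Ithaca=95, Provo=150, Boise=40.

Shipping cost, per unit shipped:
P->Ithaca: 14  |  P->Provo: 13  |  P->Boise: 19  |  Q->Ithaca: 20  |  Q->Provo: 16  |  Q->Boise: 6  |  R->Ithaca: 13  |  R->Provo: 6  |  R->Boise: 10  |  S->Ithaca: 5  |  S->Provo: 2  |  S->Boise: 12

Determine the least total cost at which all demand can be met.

3030

Optimal allocation:
  P->Ithaca: 95 × 14 = 1330
  P->Provo: 20 × 13 = 260
  Q->Provo: 60 × 16 = 960
  Q->Boise: 40 × 6 = 240
  R->Provo: 25 × 6 = 150
  S->Provo: 45 × 2 = 90
Total = 1330 + 260 + 960 + 240 + 150 + 90 = 3030.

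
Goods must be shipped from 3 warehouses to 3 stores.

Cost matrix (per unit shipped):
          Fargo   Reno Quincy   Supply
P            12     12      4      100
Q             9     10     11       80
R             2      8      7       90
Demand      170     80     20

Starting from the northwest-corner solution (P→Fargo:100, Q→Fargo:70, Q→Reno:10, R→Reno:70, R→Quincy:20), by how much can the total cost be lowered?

Current plan cost = 100·12 + 70·9 + 10·10 + 70·8 + 20·7 = 2630.
Optimal plan:
  P to Reno: 80 × 12 = 960
  P to Quincy: 20 × 4 = 80
  Q to Fargo: 80 × 9 = 720
  R to Fargo: 90 × 2 = 180
Optimal cost = 1940.
Saving = 2630 − 1940 = 690.

690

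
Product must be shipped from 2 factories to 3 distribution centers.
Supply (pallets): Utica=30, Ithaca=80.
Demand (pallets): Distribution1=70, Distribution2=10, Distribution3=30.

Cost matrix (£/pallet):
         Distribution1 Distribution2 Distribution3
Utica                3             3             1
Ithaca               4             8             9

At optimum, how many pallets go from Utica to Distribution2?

0

The minimum-cost plan:
  Utica->Distribution3: 30 pallets
  Ithaca->Distribution1: 70 pallets
  Ithaca->Distribution2: 10 pallets
Total cost = £390.
The route Utica→Distribution2 is not used.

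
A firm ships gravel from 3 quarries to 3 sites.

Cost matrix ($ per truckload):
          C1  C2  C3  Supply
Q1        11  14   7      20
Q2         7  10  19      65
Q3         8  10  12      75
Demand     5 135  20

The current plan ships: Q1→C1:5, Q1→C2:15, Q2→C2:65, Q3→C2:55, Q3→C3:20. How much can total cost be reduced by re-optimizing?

Current plan cost = 5·11 + 15·14 + 65·10 + 55·10 + 20·12 = $1705.
Optimal plan:
  Q1–C3: 20 × $7 = $140
  Q2–C1: 5 × $7 = $35
  Q2–C2: 60 × $10 = $600
  Q3–C2: 75 × $10 = $750
Optimal cost = $1525.
Saving = 1705 − 1525 = $180.

180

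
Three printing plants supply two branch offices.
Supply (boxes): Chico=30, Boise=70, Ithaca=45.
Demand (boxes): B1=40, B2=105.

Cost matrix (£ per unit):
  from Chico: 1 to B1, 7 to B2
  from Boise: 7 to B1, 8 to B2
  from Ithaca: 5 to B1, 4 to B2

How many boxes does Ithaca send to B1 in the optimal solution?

Solving gives:
  Chico to B1: 30 × £1 = £30
  Boise to B1: 10 × £7 = £70
  Boise to B2: 60 × £8 = £480
  Ithaca to B2: 45 × £4 = £180
Total cost = £760.
The route Ithaca→B1 is not used.

0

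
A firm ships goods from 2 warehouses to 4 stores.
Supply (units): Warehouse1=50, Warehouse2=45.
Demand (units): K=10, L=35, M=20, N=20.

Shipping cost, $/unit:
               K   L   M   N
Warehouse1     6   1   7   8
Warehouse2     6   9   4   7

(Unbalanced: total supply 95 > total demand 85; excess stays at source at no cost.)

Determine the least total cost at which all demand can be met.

315

One minimum-cost allocation:
  Warehouse1->K: 10 × $6 = $60
  Warehouse1->L: 35 × $1 = $35
  Warehouse2->M: 20 × $4 = $80
  Warehouse2->N: 20 × $7 = $140
Total = 60 + 35 + 80 + 140 = $315.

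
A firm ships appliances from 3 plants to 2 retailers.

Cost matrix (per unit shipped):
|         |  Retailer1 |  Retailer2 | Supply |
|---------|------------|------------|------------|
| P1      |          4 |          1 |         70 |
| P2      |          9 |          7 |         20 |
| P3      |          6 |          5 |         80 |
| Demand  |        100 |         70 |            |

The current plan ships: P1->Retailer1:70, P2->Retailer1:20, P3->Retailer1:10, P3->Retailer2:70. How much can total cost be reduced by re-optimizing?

140

Current plan cost = 70·4 + 20·9 + 10·6 + 70·5 = 870.
Optimal plan:
  P1 to Retailer2: 70 units
  P2 to Retailer1: 20 units
  P3 to Retailer1: 80 units
Optimal cost = 730.
Saving = 870 − 730 = 140.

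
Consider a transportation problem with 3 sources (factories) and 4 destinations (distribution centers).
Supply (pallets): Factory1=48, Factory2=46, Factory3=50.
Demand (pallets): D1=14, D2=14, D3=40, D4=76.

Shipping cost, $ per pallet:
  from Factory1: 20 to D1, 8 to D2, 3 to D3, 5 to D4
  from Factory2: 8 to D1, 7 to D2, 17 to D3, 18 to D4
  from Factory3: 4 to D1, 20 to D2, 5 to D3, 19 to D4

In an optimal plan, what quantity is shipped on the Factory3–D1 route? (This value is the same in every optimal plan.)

Solving gives:
  Factory1–D4: 48 pallets
  Factory2–D1: 4 pallets
  Factory2–D2: 14 pallets
  Factory2–D4: 28 pallets
  Factory3–D1: 10 pallets
  Factory3–D3: 40 pallets
Total cost = $1114.
So Factory3→D1 carries 10 pallets.

10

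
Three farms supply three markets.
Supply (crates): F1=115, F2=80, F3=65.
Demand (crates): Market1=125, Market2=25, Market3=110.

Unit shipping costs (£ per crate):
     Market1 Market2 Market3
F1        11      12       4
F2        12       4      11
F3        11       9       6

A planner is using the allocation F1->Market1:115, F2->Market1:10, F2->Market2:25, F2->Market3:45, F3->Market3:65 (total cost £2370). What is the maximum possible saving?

Current plan cost = 115·11 + 10·12 + 25·4 + 45·11 + 65·6 = £2370.
Optimal plan:
  F1->Market1: 5 × £11 = £55
  F1->Market3: 110 × £4 = £440
  F2->Market1: 55 × £12 = £660
  F2->Market2: 25 × £4 = £100
  F3->Market1: 65 × £11 = £715
Optimal cost = £1970.
Saving = 2370 − 1970 = £400.

400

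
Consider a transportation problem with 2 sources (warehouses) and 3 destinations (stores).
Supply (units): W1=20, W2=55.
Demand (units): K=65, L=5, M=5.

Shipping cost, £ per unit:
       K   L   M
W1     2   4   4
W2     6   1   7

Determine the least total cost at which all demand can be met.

An optimal shipping plan:
  W1->K: 20 units
  W2->K: 45 units
  W2->L: 5 units
  W2->M: 5 units
Total cost = £350.
(Supply check: W1 ships 20; W2 ships 55.)

350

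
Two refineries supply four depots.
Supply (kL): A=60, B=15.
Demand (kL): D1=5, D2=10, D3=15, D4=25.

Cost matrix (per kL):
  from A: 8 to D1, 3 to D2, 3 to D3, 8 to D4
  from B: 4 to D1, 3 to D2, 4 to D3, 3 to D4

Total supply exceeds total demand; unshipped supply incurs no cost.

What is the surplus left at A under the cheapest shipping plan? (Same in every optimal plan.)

20

Minimum-cost shipments:
  A–D1: 5 kL
  A–D2: 10 kL
  A–D3: 15 kL
  A–D4: 10 kL
  B–D4: 15 kL
Total cost = 240.
A ships 40 of its 60, leaving 20.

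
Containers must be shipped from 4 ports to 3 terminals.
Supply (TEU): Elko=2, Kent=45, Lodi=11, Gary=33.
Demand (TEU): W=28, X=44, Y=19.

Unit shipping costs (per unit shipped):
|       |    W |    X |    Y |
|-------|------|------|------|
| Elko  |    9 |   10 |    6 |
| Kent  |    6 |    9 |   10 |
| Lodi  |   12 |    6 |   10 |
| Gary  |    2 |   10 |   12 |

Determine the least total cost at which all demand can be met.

An optimal shipping plan:
  Elko–Y: 2 × 6 = 12
  Kent–X: 28 × 9 = 252
  Kent–Y: 17 × 10 = 170
  Lodi–X: 11 × 6 = 66
  Gary–W: 28 × 2 = 56
  Gary–X: 5 × 10 = 50
Total = 12 + 252 + 170 + 66 + 56 + 50 = 606.

606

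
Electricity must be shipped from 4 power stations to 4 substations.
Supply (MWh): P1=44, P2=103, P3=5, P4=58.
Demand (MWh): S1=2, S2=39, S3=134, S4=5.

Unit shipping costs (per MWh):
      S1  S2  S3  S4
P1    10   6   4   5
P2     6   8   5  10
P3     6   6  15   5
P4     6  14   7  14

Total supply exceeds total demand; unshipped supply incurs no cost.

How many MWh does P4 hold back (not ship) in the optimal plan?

30

An optimal plan:
  P1–S2: 39 × 6 = 234
  P1–S3: 5 × 4 = 20
  P2–S3: 103 × 5 = 515
  P3–S4: 5 × 5 = 25
  P4–S1: 2 × 6 = 12
  P4–S3: 26 × 7 = 182
Total cost = 988.
P4 ships 28 of its 58, leaving 30.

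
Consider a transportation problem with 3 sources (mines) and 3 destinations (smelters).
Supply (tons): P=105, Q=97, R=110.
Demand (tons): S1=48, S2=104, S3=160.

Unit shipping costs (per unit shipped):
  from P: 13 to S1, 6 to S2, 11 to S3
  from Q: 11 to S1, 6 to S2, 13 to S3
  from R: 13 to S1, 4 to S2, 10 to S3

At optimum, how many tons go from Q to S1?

The minimum-cost plan:
  P→S3: 105 tons
  Q→S1: 48 tons
  Q→S2: 49 tons
  R→S2: 55 tons
  R→S3: 55 tons
Total cost = 2747.
So Q→S1 carries 48 tons.

48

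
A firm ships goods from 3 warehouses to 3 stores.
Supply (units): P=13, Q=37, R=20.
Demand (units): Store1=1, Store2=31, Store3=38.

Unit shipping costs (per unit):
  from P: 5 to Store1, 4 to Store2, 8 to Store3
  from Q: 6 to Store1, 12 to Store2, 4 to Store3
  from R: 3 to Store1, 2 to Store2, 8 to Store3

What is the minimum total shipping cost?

A cheapest plan:
  P→Store2: 12 units
  P→Store3: 1 units
  Q→Store3: 37 units
  R→Store1: 1 units
  R→Store2: 19 units
Total cost = 245.
(Supply check: P ships 13; Q ships 37; R ships 20.)

245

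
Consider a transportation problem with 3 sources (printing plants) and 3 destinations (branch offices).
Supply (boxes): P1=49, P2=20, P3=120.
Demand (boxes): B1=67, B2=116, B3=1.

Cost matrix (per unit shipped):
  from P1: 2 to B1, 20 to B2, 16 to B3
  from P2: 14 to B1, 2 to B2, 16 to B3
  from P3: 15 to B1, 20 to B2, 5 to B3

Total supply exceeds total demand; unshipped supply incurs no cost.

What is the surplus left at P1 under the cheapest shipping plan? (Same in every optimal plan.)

Minimum-cost shipments:
  P1–B1: 49 × 2 = 98
  P2–B2: 20 × 2 = 40
  P3–B1: 18 × 15 = 270
  P3–B2: 96 × 20 = 1920
  P3–B3: 1 × 5 = 5
Total cost = 2333.
P1 ships 49 of its 49, leaving 0.

0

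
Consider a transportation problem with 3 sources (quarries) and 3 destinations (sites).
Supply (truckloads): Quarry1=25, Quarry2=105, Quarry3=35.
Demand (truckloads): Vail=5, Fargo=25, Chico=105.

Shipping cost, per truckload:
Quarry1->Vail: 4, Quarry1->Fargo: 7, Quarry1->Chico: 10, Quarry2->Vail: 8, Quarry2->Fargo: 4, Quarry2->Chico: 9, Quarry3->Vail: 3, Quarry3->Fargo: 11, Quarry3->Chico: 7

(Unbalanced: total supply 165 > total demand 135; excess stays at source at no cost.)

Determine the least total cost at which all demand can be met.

995

A cheapest plan:
  Quarry1->Vail: 5 × 4 = 20
  Quarry2->Fargo: 25 × 4 = 100
  Quarry2->Chico: 70 × 9 = 630
  Quarry3->Chico: 35 × 7 = 245
Total = 20 + 100 + 630 + 245 = 995.
(Supply check: Quarry1 ships 5; Quarry2 ships 95; Quarry3 ships 35.)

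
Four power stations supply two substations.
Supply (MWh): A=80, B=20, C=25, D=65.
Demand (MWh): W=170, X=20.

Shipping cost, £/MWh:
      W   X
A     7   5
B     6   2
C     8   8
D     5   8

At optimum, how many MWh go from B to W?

Solving gives:
  A→W: 80 × £7 = £560
  B→X: 20 × £2 = £40
  C→W: 25 × £8 = £200
  D→W: 65 × £5 = £325
Total cost = £1125.
The route B→W is not used.

0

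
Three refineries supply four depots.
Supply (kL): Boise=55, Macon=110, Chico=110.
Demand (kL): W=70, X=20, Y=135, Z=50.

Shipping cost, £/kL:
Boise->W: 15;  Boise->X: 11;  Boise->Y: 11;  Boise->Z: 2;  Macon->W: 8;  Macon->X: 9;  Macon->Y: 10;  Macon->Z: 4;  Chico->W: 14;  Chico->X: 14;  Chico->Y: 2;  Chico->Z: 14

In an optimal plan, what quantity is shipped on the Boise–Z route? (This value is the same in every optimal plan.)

Optimal shipments:
  Boise–Y: 5 × £11 = £55
  Boise–Z: 50 × £2 = £100
  Macon–W: 70 × £8 = £560
  Macon–X: 20 × £9 = £180
  Macon–Y: 20 × £10 = £200
  Chico–Y: 110 × £2 = £220
Total cost = £1315.
So Boise→Z carries 50 kL.

50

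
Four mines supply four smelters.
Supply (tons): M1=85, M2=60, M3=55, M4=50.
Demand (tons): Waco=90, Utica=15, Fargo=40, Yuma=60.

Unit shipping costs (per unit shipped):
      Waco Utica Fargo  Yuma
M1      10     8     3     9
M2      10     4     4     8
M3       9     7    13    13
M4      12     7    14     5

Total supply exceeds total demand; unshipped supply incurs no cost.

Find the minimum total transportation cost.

1355

One minimum-cost allocation:
  M1->Waco: 35 tons
  M1->Fargo: 40 tons
  M2->Utica: 15 tons
  M2->Yuma: 10 tons
  M3->Waco: 55 tons
  M4->Yuma: 50 tons
Total cost = 1355.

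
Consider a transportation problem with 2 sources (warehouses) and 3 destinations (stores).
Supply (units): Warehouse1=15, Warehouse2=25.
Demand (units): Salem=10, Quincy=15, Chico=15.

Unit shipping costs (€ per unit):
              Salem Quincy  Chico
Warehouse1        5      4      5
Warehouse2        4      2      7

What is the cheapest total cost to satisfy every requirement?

Optimal allocation:
  Warehouse1–Chico: 15 × €5 = €75
  Warehouse2–Salem: 10 × €4 = €40
  Warehouse2–Quincy: 15 × €2 = €30
Total = 75 + 40 + 30 = €145.

145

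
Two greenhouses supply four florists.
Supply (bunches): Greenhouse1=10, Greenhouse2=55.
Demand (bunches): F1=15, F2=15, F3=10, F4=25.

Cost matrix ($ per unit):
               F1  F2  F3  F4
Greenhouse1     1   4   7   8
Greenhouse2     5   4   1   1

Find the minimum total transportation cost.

130

One minimum-cost allocation:
  Greenhouse1–F1: 10 × $1 = $10
  Greenhouse2–F1: 5 × $5 = $25
  Greenhouse2–F2: 15 × $4 = $60
  Greenhouse2–F3: 10 × $1 = $10
  Greenhouse2–F4: 25 × $1 = $25
Total = 10 + 25 + 60 + 10 + 25 = $130.
(Supply check: Greenhouse1 ships 10; Greenhouse2 ships 55.)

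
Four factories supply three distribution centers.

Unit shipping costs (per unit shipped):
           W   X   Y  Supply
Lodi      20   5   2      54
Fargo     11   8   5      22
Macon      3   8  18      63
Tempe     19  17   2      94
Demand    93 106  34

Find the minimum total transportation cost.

1783

Optimal allocation:
  Lodi to X: 54 pallets
  Fargo to X: 22 pallets
  Macon to W: 63 pallets
  Tempe to W: 30 pallets
  Tempe to X: 30 pallets
  Tempe to Y: 34 pallets
Total cost = 1783.
(Supply check: Lodi ships 54; Fargo ships 22; Macon ships 63; Tempe ships 94.)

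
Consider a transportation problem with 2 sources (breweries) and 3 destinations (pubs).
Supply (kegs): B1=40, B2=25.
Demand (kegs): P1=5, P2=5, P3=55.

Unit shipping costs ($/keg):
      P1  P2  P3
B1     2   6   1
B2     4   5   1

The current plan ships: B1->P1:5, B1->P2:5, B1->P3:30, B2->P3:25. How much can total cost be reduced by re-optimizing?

Current plan cost = 5·2 + 5·6 + 30·1 + 25·1 = $95.
Optimal plan:
  B1 to P1: 5 × $2 = $10
  B1 to P3: 35 × $1 = $35
  B2 to P2: 5 × $5 = $25
  B2 to P3: 20 × $1 = $20
Optimal cost = $90.
Saving = 95 − 90 = $5.

5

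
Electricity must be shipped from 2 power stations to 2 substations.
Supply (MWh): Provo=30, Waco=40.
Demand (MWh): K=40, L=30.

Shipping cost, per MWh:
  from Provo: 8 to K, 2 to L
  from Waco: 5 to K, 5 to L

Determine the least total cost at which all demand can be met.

260

An optimal shipping plan:
  Provo to L: 30 × 2 = 60
  Waco to K: 40 × 5 = 200
Total = 60 + 200 = 260.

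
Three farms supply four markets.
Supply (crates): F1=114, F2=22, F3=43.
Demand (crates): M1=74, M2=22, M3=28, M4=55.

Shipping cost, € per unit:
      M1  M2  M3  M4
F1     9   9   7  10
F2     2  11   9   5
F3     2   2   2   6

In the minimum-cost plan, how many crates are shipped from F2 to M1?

The minimum-cost plan:
  F1 to M1: 9 × €9 = €81
  F1 to M2: 22 × €9 = €198
  F1 to M3: 28 × €7 = €196
  F1 to M4: 55 × €10 = €550
  F2 to M1: 22 × €2 = €44
  F3 to M1: 43 × €2 = €86
Total cost = €1155.
So F2→M1 carries 22 crates.

22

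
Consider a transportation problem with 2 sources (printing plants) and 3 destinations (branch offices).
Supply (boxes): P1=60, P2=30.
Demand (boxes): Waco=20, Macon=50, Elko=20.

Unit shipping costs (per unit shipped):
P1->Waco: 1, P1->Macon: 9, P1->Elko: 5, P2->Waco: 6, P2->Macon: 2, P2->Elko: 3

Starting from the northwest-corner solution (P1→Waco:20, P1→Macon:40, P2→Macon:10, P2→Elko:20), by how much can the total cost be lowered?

Current plan cost = 20·1 + 40·9 + 10·2 + 20·3 = 460.
Optimal plan:
  P1->Waco: 20 boxes
  P1->Macon: 20 boxes
  P1->Elko: 20 boxes
  P2->Macon: 30 boxes
Optimal cost = 360.
Saving = 460 − 360 = 100.

100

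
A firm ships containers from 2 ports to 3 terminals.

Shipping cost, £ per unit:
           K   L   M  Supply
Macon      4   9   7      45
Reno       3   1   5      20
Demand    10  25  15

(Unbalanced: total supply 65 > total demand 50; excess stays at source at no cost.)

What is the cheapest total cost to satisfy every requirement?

210

One minimum-cost allocation:
  Macon->K: 10 × £4 = £40
  Macon->L: 5 × £9 = £45
  Macon->M: 15 × £7 = £105
  Reno->L: 20 × £1 = £20
Total = 40 + 45 + 105 + 20 = £210.
(Supply check: Macon ships 30; Reno ships 20.)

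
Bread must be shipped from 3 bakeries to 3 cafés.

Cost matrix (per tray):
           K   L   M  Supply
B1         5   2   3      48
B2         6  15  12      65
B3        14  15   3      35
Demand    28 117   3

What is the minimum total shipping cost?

Optimal allocation:
  B1→L: 48 × 2 = 96
  B2→K: 28 × 6 = 168
  B2→L: 37 × 15 = 555
  B3→L: 32 × 15 = 480
  B3→M: 3 × 3 = 9
Total = 96 + 168 + 555 + 480 + 9 = 1308.
(Supply check: B1 ships 48; B2 ships 65; B3 ships 35.)

1308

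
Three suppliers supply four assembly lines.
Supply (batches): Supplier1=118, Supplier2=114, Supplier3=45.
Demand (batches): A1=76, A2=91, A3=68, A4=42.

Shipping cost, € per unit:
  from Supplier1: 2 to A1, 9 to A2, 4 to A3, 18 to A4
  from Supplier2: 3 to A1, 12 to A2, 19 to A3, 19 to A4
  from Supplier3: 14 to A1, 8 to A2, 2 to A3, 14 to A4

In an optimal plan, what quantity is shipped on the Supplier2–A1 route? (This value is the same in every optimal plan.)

Optimal shipments:
  Supplier1->A2: 91 × €9 = €819
  Supplier1->A3: 27 × €4 = €108
  Supplier2->A1: 76 × €3 = €228
  Supplier2->A4: 38 × €19 = €722
  Supplier3->A3: 41 × €2 = €82
  Supplier3->A4: 4 × €14 = €56
Total cost = €2015.
So Supplier2→A1 carries 76 batches.

76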